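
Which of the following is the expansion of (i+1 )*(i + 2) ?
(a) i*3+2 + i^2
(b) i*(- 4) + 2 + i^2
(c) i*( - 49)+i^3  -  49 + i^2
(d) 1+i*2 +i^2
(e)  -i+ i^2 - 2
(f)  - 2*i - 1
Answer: a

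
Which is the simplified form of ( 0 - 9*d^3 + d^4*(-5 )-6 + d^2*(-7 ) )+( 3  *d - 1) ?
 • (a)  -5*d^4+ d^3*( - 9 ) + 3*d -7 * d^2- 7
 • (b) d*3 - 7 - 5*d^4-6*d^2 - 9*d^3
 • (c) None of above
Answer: a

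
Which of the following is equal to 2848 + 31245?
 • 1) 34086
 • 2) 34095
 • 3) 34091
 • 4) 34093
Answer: 4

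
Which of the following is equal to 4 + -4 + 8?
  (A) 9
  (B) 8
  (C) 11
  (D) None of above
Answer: B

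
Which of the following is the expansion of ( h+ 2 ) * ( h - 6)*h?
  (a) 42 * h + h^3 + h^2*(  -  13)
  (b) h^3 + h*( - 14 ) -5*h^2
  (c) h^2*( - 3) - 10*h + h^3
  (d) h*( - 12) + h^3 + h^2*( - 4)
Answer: d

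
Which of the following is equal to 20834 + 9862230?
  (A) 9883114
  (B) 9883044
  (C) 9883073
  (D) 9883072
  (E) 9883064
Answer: E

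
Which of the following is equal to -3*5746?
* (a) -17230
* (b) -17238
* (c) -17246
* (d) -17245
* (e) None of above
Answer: b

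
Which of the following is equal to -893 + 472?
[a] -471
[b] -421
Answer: b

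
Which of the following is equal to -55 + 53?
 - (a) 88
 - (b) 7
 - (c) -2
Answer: c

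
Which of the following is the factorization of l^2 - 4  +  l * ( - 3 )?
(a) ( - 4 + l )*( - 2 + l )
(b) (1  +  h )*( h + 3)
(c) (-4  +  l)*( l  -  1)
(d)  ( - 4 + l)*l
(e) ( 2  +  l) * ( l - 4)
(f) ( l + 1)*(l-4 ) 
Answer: f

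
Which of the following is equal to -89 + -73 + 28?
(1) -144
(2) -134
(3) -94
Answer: 2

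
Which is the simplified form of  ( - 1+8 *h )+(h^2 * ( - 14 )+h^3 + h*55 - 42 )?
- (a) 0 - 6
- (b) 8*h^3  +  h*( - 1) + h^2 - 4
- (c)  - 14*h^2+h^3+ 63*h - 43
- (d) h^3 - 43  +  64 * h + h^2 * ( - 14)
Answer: c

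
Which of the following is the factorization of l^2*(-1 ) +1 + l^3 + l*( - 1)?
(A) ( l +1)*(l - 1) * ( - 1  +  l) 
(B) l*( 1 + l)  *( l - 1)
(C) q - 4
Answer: A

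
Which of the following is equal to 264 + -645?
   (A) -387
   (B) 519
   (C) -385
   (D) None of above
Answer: D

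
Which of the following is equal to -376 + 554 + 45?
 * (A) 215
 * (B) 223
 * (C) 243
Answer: B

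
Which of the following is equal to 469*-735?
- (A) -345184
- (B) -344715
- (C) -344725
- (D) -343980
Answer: B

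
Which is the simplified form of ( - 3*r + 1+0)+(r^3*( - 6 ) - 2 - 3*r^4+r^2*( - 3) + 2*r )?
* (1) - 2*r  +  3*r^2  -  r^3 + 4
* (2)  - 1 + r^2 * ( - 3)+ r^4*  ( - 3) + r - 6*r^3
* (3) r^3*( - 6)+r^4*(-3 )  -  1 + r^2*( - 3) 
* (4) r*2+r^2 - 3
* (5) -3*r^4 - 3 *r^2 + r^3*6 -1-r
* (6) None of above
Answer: 6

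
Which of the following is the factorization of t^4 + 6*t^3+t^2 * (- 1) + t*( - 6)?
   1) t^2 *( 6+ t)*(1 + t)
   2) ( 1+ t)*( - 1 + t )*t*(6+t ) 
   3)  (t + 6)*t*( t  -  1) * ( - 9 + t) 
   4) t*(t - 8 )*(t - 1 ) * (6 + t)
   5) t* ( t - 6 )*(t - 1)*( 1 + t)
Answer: 2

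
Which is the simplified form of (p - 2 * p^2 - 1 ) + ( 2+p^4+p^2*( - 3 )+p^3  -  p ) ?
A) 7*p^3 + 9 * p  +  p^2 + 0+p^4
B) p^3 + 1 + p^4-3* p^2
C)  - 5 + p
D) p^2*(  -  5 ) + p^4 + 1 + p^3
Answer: D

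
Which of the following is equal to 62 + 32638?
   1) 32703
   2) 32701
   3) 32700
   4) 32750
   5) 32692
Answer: 3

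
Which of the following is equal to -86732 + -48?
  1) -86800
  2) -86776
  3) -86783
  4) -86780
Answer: 4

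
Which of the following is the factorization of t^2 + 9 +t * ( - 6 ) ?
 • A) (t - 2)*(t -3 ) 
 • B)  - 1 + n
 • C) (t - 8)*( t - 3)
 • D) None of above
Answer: D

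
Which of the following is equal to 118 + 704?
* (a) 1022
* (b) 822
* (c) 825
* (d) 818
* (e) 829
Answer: b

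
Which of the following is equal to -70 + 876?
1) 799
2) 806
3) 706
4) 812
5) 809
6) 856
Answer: 2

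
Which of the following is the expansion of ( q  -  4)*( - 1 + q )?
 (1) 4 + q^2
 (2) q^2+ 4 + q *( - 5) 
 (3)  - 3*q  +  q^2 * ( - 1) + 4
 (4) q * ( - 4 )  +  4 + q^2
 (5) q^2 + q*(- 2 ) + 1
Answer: 2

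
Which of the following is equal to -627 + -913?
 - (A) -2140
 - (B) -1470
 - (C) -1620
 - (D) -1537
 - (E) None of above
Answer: E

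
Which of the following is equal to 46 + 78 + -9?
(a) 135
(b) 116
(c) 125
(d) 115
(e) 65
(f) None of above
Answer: d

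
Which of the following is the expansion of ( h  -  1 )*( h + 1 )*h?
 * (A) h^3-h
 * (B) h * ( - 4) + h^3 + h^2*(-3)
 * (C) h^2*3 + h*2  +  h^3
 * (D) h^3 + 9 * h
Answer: A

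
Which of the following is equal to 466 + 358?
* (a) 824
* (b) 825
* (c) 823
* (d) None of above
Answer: a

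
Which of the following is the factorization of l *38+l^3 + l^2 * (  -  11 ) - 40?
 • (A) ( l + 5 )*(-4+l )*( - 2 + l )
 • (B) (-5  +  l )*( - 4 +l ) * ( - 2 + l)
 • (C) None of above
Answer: B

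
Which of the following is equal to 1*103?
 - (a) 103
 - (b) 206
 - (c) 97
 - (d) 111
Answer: a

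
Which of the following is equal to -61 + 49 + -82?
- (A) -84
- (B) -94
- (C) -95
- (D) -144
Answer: B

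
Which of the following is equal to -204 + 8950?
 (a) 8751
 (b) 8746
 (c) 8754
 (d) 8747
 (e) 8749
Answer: b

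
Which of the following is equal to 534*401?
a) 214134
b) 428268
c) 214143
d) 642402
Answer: a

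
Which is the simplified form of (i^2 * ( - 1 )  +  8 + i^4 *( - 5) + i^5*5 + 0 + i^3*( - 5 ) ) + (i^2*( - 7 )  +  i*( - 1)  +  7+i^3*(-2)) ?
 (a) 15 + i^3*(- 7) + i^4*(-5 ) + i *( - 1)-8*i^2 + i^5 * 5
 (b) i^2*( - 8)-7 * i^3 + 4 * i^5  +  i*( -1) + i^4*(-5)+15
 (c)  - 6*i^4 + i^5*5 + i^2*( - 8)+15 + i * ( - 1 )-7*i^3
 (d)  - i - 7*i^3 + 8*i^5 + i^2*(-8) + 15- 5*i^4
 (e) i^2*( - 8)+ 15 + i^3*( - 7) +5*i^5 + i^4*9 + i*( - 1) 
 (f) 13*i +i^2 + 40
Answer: a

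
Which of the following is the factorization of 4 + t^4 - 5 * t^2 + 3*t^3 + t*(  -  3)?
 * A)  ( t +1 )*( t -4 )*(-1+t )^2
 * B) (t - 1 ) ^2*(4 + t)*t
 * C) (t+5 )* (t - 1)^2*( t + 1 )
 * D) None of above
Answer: D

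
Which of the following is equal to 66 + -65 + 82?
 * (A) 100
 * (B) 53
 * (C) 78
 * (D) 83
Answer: D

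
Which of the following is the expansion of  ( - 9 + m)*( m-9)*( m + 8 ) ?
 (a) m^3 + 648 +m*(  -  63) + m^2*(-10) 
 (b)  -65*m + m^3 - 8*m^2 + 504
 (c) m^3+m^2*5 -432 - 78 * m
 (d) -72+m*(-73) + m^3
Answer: a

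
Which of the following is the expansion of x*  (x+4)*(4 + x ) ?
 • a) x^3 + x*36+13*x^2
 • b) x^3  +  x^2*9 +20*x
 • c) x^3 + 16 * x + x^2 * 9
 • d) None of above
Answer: d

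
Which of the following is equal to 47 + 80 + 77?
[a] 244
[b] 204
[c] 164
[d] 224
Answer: b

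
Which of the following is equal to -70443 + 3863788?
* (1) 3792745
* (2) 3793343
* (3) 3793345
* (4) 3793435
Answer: 3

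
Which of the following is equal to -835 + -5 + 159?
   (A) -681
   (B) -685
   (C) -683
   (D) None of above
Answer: A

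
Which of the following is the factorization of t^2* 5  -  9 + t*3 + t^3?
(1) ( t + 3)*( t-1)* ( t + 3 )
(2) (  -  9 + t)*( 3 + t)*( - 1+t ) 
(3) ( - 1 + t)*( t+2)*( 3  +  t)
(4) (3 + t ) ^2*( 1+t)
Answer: 1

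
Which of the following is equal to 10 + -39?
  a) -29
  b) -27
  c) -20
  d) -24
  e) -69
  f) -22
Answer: a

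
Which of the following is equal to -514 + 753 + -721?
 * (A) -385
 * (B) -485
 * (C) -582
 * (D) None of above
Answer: D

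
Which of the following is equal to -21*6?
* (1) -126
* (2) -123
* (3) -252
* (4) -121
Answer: 1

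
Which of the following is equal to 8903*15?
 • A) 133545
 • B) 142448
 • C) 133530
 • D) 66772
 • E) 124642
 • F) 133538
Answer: A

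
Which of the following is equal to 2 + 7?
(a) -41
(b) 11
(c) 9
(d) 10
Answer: c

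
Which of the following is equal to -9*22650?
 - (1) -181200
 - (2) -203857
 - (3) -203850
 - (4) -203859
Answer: 3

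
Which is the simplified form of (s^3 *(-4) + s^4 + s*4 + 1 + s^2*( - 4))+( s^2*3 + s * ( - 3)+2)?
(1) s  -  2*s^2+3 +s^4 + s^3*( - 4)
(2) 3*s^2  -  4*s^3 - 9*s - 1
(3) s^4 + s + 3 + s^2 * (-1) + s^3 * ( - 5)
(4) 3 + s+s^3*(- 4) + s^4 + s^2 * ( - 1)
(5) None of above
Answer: 4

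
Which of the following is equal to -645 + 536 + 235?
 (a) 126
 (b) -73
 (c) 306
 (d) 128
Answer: a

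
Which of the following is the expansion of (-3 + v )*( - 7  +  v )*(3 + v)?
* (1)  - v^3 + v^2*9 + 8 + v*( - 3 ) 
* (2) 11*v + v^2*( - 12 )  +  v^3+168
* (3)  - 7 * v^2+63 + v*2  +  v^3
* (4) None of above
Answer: 4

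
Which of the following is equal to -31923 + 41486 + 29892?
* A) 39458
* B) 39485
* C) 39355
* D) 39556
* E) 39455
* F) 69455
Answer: E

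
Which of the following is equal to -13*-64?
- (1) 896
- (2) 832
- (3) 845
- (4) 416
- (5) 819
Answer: 2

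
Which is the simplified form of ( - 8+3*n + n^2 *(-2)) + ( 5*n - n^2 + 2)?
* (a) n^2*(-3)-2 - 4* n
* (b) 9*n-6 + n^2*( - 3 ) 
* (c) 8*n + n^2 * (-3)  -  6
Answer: c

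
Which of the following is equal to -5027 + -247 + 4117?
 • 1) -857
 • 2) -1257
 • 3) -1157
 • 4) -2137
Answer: 3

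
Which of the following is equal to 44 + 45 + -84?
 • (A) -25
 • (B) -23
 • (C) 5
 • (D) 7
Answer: C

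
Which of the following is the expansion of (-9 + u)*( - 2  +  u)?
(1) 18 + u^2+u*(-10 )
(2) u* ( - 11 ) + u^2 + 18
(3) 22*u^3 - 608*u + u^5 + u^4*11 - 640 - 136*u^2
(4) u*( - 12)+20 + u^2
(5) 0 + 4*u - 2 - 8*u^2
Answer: 2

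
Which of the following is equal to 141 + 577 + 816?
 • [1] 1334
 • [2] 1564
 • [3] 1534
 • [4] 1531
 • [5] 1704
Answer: 3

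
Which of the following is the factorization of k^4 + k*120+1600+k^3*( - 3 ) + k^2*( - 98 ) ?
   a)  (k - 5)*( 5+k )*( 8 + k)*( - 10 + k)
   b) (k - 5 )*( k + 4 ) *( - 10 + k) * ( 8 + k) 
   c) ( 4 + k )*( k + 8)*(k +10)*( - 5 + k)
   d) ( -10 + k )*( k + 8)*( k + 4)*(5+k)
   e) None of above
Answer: b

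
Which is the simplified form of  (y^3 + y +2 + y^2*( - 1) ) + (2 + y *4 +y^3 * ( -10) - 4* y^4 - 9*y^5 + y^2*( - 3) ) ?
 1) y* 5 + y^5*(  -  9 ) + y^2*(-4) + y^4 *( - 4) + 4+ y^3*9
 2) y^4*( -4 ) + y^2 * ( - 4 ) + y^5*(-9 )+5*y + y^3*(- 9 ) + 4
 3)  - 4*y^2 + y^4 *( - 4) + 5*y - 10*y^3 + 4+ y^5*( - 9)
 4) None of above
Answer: 2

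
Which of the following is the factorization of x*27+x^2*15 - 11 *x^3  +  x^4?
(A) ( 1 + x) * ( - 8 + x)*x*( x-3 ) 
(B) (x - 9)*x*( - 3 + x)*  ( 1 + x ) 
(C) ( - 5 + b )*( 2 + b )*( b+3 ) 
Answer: B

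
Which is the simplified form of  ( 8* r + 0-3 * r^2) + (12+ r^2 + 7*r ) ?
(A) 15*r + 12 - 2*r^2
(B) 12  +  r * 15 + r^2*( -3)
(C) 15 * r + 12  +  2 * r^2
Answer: A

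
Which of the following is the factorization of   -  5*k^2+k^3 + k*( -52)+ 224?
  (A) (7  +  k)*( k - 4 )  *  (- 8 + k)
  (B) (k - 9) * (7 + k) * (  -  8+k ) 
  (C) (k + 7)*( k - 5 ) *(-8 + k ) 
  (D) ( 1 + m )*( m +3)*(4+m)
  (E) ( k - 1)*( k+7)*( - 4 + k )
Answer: A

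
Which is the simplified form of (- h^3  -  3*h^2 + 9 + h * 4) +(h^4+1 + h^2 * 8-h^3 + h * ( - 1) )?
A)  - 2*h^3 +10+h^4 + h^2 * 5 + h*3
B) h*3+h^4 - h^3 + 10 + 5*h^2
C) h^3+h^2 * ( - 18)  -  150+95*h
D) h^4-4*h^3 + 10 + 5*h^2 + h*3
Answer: A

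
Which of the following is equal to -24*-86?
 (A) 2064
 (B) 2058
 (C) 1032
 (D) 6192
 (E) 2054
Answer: A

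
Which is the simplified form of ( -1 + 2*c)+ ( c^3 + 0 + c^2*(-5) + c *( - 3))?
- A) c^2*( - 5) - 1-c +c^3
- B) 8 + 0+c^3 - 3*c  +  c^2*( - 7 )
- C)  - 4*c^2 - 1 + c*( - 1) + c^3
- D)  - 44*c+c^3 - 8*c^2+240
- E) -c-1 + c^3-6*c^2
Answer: A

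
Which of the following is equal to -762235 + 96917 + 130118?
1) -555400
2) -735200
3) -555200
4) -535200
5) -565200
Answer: 4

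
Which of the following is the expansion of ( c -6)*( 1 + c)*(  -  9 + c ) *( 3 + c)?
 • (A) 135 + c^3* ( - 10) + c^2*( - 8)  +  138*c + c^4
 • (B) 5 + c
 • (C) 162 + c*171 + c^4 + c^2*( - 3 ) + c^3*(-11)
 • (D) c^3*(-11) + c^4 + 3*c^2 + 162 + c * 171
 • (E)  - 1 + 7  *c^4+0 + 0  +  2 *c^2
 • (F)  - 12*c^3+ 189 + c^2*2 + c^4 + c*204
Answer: C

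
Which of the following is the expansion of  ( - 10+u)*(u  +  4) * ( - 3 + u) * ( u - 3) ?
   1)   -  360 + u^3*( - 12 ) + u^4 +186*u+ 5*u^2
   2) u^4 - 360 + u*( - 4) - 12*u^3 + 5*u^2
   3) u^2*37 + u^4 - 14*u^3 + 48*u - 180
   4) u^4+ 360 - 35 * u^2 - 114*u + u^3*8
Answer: 1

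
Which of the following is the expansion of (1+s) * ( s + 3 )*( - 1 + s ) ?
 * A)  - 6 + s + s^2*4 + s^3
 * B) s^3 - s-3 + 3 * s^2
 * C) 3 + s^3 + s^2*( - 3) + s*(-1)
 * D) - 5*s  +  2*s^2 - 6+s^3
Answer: B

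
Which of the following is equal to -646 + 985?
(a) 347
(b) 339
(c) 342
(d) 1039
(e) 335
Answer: b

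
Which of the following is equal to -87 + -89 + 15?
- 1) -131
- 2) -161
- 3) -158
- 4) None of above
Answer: 2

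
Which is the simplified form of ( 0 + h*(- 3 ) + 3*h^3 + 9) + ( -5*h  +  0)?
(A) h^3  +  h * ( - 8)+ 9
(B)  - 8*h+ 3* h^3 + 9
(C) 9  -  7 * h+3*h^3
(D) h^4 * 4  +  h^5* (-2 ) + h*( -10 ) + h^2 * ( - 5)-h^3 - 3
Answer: B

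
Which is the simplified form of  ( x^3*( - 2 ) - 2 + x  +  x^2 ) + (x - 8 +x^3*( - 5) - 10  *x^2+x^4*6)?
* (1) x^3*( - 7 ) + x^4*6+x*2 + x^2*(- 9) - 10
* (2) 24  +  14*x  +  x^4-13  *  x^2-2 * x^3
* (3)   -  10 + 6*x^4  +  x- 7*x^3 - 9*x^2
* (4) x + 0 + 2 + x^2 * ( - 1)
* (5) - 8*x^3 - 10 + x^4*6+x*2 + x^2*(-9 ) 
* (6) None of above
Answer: 1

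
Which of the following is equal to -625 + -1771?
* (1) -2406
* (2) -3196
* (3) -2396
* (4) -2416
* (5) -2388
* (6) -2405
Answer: 3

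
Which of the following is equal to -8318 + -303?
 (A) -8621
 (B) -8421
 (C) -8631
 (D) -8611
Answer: A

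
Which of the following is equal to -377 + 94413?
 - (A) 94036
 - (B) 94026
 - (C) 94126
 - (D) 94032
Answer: A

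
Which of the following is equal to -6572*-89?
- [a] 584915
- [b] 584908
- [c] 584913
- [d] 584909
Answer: b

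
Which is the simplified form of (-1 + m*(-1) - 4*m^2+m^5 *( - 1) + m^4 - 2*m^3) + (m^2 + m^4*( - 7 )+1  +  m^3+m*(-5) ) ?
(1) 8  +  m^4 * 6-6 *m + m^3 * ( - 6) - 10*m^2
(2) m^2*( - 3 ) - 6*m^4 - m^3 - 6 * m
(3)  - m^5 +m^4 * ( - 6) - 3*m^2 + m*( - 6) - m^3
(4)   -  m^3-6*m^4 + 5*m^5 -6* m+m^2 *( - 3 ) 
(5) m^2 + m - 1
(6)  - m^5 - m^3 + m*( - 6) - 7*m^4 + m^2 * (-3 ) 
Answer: 3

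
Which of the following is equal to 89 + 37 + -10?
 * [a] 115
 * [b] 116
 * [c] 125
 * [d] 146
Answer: b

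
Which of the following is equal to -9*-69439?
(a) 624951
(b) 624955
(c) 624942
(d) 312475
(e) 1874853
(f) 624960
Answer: a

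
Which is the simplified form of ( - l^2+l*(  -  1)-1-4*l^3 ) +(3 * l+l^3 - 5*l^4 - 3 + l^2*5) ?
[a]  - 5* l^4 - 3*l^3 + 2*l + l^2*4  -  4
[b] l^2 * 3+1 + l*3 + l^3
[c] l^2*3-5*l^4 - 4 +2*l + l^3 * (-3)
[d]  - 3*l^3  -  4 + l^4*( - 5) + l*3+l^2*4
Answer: a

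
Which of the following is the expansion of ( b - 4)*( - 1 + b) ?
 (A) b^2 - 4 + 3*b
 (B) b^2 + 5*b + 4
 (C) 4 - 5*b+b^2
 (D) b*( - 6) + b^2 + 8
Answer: C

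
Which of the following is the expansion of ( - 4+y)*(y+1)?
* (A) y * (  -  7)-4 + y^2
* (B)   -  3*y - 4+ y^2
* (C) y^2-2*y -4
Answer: B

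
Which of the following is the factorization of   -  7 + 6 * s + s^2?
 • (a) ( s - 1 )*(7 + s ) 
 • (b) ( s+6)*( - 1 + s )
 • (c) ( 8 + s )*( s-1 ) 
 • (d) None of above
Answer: a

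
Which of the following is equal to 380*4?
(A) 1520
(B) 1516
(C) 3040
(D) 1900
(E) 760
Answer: A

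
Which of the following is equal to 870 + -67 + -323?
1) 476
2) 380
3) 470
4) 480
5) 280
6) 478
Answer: 4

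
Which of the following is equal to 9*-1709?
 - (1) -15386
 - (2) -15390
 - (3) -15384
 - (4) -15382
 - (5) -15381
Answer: 5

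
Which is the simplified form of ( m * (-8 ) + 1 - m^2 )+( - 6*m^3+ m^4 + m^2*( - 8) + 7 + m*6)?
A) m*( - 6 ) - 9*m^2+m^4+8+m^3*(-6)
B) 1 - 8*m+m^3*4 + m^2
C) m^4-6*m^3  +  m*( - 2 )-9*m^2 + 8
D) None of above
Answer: C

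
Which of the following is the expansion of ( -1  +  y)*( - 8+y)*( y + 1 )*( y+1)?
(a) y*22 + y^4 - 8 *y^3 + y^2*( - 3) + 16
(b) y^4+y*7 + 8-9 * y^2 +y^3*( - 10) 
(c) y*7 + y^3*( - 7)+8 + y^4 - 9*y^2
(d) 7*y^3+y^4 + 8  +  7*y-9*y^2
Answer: c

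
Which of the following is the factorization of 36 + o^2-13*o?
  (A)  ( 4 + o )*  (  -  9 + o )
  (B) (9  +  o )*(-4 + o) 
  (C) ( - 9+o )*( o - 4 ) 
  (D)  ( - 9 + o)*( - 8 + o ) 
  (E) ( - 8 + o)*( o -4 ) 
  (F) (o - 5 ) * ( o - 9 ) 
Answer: C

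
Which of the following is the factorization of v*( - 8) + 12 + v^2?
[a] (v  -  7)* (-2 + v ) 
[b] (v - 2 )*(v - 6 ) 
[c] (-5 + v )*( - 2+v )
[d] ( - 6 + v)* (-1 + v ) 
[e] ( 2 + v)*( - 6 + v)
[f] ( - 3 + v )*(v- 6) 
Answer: b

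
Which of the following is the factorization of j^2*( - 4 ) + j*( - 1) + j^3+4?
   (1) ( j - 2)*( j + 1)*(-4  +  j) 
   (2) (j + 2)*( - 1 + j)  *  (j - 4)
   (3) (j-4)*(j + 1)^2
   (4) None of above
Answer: 4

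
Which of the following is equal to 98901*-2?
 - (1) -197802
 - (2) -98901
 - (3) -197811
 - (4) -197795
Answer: 1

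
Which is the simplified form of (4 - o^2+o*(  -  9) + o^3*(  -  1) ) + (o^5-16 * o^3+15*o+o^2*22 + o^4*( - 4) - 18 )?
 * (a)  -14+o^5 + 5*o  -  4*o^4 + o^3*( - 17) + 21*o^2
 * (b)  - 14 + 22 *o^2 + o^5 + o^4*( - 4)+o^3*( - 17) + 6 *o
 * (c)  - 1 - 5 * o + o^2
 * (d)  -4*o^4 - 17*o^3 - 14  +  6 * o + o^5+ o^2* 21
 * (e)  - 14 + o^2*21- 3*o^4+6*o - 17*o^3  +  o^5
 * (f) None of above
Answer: d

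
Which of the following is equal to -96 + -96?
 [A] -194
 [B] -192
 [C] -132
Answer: B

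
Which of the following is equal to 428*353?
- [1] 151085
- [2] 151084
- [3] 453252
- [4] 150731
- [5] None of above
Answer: 2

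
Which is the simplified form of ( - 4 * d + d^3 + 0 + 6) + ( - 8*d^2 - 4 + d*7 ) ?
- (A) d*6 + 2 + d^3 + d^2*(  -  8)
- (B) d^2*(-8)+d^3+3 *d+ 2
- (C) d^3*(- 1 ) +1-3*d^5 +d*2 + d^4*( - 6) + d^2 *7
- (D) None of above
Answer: B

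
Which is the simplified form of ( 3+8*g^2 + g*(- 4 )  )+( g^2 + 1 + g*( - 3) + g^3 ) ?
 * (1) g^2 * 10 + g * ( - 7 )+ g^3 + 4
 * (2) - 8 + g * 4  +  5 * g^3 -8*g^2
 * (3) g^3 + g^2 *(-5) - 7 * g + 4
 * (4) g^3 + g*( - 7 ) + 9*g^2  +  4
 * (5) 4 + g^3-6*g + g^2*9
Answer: 4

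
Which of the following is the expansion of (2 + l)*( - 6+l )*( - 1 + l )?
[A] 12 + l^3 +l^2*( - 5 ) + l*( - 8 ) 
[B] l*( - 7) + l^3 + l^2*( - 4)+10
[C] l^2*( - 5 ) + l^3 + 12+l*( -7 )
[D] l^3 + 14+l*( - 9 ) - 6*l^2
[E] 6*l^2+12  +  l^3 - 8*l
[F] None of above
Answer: A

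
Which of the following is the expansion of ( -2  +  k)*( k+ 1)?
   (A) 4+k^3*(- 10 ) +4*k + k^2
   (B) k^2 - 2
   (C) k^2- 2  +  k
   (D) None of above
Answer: D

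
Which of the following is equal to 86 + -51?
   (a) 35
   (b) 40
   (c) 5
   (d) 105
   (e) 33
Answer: a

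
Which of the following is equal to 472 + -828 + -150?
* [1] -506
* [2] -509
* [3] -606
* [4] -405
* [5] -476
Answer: 1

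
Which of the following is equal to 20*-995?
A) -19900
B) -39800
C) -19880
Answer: A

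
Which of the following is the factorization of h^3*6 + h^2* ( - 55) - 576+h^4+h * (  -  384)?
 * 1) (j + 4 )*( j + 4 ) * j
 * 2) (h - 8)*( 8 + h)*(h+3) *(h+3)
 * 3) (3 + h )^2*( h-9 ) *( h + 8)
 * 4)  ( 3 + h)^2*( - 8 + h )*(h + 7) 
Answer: 2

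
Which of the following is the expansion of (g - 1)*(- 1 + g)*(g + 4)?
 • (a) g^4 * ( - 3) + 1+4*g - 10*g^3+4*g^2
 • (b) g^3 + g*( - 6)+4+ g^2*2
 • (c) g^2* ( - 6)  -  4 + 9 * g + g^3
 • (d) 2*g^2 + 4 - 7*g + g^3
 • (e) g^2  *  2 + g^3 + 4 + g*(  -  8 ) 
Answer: d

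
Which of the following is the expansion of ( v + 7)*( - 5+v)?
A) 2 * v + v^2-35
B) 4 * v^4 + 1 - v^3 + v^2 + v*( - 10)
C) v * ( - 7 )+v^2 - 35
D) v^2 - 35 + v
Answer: A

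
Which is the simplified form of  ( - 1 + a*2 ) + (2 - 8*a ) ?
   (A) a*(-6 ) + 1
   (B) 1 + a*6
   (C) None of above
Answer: A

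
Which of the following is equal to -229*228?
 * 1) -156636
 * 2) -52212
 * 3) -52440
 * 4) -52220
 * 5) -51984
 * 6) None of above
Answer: 2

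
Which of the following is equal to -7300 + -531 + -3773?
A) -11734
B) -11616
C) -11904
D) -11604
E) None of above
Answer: D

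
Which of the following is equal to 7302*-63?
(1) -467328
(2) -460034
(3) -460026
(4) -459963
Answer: 3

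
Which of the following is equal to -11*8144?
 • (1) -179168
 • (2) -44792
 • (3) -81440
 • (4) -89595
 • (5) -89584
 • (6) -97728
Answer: 5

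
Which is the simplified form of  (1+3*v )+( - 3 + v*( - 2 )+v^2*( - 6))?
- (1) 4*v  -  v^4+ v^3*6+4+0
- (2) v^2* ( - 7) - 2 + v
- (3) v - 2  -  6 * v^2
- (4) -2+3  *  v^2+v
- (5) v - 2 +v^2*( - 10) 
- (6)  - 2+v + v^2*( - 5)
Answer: 3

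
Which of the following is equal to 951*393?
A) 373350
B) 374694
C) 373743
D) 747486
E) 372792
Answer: C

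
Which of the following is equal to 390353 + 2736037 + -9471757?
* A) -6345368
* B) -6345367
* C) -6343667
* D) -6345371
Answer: B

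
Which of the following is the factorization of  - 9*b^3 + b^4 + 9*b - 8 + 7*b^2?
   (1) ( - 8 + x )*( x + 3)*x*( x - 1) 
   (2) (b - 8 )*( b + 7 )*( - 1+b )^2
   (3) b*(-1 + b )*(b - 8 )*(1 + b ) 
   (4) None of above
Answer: 4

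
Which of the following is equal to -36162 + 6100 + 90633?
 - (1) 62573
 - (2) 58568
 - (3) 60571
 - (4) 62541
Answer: 3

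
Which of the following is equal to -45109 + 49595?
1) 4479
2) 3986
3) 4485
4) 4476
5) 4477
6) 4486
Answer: 6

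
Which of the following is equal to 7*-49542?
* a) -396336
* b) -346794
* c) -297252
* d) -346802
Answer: b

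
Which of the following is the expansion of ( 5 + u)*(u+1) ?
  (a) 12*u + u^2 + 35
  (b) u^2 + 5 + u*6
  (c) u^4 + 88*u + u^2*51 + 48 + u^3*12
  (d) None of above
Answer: b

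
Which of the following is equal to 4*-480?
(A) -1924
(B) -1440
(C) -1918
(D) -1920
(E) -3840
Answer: D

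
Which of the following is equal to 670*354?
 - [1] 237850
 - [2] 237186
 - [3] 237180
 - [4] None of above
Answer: 3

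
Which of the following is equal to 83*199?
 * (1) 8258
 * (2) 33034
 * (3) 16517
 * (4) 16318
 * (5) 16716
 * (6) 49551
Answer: 3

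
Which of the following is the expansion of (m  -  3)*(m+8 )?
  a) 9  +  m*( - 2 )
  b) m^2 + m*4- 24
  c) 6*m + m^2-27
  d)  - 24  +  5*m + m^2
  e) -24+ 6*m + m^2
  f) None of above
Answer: d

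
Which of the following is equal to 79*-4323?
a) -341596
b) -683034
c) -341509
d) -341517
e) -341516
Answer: d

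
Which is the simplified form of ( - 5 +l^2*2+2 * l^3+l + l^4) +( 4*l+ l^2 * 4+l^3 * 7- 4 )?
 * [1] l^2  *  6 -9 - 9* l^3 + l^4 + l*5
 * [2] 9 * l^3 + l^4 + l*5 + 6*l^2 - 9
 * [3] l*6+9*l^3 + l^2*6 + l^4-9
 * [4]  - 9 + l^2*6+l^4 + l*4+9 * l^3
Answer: 2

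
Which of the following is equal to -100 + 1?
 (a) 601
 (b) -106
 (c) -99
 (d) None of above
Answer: c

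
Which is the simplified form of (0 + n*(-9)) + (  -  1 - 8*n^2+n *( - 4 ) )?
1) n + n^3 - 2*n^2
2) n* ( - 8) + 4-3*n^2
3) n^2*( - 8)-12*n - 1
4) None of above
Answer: 4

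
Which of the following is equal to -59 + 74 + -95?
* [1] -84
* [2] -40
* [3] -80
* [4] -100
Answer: 3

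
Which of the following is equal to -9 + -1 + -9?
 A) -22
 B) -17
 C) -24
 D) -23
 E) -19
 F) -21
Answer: E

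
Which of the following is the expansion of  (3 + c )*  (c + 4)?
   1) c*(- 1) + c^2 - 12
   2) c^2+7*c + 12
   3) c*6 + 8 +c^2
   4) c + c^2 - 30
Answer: 2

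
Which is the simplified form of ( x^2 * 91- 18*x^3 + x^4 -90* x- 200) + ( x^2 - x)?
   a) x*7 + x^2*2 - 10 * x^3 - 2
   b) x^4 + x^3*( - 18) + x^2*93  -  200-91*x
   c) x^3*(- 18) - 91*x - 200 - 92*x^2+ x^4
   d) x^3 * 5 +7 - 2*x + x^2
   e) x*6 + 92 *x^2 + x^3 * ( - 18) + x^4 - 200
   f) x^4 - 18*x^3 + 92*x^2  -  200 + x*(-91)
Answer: f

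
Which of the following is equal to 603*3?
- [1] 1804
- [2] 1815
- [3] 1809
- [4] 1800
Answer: 3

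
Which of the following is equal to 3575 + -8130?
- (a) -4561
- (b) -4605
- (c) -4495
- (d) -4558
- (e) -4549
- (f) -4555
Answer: f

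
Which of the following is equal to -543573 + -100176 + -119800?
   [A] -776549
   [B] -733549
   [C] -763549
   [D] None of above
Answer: C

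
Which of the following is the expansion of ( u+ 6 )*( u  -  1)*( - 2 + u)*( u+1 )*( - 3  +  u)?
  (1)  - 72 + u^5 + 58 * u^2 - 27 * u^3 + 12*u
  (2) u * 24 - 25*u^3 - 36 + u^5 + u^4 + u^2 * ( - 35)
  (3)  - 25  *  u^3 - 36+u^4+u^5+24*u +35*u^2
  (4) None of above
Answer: 3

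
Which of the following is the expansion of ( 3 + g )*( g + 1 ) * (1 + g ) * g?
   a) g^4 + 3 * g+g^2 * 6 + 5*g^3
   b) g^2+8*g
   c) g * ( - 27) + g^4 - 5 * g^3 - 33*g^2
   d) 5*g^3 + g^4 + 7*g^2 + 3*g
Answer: d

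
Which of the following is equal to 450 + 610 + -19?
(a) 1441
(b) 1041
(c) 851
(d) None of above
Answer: b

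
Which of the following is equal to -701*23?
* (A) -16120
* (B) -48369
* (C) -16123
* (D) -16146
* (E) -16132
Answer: C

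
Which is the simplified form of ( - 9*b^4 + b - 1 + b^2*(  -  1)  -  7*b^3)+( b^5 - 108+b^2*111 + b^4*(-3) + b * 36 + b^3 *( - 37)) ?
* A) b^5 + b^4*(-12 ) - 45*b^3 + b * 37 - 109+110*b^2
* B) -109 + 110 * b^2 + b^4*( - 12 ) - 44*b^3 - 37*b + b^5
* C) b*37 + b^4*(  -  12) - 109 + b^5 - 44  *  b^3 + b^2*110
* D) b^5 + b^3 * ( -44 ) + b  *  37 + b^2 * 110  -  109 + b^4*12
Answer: C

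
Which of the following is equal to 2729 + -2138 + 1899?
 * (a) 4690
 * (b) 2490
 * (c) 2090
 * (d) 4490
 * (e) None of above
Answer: b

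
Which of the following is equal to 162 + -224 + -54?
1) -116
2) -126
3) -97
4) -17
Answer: 1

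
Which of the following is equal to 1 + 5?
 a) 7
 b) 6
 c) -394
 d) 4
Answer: b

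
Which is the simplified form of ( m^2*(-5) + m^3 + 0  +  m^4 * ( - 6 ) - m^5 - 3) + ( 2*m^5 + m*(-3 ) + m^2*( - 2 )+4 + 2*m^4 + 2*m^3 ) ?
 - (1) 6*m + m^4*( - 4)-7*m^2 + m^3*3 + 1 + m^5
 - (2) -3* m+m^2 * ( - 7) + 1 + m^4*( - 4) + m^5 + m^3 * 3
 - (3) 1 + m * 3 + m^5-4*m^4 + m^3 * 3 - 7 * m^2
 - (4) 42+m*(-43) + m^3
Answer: 2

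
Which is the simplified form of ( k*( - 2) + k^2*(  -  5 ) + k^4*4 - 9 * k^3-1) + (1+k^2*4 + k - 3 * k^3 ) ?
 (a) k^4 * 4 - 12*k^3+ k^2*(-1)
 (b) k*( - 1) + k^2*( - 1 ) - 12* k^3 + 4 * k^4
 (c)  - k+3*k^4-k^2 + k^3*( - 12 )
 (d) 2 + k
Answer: b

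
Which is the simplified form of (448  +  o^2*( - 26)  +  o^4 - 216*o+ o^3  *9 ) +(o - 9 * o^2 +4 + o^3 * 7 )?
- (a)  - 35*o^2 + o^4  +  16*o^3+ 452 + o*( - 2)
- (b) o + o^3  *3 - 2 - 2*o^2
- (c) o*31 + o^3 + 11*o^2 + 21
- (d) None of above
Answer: d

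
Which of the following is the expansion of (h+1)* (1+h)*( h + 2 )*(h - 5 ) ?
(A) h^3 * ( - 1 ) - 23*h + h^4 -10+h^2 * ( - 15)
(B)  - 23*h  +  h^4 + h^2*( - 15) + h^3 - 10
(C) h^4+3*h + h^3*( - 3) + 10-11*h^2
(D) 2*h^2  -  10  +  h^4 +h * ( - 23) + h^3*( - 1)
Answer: A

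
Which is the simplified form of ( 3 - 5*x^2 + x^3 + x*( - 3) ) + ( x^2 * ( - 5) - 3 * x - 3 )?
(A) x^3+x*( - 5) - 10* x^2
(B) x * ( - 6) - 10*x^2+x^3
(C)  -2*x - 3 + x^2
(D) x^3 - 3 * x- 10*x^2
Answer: B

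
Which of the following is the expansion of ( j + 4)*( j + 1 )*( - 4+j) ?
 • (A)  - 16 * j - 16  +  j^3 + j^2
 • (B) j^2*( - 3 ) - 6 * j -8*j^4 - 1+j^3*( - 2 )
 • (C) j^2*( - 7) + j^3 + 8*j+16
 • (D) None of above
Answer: A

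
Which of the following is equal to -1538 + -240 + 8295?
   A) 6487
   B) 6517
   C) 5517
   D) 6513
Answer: B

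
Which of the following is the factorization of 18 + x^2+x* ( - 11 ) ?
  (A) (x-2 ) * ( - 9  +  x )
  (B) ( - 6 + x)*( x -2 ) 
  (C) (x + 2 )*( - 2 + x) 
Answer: A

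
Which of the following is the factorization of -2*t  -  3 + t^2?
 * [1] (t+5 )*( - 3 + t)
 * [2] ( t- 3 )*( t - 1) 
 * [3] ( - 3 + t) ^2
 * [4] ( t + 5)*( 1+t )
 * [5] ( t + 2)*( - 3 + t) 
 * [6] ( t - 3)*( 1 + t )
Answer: 6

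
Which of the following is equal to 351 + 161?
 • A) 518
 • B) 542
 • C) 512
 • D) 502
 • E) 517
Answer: C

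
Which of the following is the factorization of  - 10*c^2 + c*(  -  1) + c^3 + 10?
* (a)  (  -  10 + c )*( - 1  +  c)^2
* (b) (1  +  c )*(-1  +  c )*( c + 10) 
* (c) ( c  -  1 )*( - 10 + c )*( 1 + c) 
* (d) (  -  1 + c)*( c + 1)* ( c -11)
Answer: c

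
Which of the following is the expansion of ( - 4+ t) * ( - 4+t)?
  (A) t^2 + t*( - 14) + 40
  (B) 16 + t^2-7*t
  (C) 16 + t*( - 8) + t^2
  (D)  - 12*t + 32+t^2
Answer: C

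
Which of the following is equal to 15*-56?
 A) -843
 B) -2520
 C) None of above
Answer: C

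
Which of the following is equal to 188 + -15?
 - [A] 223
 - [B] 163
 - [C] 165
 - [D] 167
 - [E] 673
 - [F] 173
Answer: F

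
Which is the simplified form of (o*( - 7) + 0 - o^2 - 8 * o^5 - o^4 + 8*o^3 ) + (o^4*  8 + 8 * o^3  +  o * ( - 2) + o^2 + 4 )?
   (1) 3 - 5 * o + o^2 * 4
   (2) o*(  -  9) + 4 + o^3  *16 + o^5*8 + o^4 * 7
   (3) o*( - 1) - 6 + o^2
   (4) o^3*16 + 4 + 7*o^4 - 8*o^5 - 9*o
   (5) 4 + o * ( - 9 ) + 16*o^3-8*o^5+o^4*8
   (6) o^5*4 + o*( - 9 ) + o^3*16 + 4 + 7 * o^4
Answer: 4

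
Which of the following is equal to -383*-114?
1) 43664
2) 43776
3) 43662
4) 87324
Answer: 3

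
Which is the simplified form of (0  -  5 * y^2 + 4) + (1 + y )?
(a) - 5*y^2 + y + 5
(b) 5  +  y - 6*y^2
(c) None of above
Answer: a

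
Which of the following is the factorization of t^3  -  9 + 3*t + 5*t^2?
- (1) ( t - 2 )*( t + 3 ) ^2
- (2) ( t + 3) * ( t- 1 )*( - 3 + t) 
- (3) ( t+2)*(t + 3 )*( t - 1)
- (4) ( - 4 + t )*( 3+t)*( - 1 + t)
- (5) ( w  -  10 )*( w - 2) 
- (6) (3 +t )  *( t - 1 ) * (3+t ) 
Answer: 6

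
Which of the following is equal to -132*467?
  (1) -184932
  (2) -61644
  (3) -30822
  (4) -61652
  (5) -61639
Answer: 2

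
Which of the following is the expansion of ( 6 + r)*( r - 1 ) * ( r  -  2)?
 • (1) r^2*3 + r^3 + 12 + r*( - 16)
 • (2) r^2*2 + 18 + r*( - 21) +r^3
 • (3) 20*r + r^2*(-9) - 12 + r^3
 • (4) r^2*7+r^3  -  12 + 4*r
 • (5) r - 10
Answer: 1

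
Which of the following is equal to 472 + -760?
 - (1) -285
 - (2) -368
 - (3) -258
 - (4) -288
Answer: 4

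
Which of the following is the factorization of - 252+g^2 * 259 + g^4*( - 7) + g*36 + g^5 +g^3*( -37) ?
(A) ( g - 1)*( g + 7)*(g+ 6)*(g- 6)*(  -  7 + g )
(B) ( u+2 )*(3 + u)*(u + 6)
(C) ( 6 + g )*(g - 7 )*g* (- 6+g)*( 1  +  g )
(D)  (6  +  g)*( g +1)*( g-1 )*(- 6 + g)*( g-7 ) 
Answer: D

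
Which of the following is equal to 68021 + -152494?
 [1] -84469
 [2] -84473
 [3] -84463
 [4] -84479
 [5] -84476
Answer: 2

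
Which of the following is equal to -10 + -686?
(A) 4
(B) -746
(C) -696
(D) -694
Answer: C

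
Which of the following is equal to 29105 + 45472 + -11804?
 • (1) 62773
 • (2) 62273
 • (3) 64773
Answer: 1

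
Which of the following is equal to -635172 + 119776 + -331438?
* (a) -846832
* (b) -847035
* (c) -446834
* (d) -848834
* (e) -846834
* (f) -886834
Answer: e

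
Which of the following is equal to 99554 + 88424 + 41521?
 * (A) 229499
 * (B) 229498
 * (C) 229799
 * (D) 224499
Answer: A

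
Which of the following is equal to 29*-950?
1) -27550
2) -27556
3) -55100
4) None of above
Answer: 1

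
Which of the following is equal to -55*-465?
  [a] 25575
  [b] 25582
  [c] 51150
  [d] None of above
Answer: a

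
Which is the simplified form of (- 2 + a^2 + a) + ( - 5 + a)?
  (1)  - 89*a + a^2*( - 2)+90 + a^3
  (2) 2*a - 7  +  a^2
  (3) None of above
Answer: 2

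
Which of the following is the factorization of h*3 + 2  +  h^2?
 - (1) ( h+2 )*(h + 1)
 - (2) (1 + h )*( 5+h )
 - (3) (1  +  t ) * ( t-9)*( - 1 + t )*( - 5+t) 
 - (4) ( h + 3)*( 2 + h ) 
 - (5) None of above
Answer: 1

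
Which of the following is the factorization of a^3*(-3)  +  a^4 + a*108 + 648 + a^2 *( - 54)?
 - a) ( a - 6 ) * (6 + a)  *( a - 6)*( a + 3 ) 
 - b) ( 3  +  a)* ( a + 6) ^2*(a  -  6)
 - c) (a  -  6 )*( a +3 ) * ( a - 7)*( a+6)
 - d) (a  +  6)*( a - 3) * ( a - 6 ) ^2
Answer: a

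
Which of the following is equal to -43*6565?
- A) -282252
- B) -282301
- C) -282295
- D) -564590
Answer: C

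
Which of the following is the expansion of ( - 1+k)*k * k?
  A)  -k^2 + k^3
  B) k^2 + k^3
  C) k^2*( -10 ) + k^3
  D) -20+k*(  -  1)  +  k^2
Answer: A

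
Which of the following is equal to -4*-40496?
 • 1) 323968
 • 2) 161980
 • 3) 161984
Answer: 3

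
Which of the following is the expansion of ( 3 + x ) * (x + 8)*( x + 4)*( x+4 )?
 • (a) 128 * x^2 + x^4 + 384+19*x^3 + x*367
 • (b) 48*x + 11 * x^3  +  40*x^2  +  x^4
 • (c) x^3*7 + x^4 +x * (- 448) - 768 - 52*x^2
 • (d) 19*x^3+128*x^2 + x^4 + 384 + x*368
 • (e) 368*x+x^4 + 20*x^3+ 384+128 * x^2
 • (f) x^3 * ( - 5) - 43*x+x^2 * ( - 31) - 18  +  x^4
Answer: d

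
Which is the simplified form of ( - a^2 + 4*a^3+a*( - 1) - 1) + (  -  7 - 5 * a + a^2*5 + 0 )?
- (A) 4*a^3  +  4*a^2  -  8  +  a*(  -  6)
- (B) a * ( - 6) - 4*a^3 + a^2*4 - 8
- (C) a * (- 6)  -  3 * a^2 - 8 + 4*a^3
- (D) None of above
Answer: A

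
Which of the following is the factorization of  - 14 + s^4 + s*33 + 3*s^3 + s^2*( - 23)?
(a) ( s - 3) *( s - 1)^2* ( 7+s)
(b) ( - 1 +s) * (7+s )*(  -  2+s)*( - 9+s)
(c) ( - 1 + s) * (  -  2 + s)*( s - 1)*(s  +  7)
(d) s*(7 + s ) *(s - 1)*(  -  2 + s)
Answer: c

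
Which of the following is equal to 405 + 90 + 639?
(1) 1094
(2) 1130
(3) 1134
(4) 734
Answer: 3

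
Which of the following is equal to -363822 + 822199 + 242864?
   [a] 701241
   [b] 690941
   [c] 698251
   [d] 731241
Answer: a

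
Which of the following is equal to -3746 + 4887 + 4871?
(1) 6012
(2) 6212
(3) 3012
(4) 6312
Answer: 1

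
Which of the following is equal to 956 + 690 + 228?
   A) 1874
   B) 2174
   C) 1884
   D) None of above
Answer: A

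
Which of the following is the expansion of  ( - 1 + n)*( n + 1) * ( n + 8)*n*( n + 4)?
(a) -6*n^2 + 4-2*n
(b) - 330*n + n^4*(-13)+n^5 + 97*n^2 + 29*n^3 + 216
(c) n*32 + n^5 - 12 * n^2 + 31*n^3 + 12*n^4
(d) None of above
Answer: d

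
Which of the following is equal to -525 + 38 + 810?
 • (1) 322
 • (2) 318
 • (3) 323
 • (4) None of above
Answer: 3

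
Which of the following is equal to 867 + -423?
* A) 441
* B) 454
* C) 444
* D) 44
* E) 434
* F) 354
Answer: C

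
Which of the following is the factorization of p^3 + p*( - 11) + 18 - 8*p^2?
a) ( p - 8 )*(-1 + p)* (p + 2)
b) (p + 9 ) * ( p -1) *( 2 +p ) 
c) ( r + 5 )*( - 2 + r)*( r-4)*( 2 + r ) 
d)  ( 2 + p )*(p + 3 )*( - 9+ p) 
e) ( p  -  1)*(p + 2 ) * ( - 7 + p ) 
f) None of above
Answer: f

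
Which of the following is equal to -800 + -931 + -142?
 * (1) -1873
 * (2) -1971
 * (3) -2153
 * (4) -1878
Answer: 1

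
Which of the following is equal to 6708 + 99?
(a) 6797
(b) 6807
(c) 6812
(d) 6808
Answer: b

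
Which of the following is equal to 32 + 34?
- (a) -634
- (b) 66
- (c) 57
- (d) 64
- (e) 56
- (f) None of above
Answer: b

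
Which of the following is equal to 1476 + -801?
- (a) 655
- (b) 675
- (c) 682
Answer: b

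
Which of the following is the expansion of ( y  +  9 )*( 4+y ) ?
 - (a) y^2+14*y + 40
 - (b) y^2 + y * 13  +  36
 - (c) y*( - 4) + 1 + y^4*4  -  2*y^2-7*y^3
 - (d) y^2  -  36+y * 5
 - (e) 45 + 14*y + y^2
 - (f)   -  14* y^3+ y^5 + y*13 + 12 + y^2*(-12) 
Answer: b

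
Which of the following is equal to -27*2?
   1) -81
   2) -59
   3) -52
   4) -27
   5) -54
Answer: 5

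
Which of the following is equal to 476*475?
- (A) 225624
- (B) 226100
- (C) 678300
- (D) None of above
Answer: B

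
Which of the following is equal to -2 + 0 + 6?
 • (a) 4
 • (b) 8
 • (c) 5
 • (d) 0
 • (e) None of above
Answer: a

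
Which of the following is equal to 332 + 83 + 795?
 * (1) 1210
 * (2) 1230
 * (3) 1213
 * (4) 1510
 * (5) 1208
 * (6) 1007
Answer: 1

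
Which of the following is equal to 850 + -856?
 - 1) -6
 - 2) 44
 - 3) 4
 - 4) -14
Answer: 1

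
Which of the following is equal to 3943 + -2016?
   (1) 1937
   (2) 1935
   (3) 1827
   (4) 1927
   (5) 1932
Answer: 4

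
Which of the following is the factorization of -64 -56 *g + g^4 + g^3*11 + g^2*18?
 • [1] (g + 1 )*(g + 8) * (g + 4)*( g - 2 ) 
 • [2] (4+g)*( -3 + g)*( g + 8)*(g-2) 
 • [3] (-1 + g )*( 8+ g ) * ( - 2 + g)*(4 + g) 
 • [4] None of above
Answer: 1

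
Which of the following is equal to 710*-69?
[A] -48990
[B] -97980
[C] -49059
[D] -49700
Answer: A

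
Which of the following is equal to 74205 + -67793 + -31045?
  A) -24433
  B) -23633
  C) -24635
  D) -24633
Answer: D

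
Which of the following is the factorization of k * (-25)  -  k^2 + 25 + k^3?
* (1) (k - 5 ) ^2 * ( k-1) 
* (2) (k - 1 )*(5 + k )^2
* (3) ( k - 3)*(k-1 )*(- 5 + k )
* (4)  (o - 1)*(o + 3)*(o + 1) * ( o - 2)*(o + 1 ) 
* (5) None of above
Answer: 5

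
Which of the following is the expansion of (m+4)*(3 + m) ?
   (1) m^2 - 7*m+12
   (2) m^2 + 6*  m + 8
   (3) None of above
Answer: 3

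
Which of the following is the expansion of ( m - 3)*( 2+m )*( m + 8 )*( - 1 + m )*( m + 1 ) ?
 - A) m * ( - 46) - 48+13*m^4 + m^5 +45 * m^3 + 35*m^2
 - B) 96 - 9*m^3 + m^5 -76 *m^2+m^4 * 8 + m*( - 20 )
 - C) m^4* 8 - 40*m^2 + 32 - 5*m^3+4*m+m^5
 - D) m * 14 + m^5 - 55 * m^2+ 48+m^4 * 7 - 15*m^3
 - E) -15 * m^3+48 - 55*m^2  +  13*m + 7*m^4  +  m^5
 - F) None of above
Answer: D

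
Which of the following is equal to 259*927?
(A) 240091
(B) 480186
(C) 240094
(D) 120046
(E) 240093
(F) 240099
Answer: E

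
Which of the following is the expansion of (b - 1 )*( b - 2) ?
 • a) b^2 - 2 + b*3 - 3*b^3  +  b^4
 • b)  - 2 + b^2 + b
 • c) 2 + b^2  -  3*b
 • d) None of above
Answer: c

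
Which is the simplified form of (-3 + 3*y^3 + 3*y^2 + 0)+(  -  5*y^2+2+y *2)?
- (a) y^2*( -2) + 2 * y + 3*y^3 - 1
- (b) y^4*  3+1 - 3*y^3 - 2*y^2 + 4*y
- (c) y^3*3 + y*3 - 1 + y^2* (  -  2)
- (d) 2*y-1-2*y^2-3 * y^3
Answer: a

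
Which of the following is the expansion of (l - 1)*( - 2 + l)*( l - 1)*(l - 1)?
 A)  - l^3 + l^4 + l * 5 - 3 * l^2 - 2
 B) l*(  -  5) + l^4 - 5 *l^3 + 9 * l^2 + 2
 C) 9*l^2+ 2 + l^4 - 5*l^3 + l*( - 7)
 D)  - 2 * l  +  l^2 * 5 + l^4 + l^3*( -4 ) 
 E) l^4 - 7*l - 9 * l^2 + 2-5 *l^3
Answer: C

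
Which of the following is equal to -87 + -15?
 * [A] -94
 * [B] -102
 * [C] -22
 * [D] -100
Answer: B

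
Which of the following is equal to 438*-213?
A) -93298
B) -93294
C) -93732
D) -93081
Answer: B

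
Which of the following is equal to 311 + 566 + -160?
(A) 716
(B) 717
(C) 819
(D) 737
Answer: B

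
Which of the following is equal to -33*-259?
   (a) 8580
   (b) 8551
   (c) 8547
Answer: c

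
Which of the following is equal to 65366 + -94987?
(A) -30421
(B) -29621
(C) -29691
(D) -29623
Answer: B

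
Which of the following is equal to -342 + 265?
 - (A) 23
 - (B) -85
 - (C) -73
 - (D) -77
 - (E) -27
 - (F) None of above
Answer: D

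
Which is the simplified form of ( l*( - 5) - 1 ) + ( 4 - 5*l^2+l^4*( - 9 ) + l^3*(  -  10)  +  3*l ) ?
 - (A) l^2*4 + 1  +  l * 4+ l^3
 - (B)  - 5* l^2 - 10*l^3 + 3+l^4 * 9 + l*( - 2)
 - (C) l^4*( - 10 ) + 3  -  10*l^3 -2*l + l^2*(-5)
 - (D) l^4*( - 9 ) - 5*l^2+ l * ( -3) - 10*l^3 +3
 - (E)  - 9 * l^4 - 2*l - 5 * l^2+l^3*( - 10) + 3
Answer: E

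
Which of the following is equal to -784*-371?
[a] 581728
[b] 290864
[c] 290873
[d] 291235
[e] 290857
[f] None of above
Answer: b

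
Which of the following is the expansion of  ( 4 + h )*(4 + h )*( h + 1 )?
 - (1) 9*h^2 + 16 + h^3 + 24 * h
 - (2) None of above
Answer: 1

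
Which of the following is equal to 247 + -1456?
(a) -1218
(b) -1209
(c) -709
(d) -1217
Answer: b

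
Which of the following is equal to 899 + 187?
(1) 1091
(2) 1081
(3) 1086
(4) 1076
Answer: 3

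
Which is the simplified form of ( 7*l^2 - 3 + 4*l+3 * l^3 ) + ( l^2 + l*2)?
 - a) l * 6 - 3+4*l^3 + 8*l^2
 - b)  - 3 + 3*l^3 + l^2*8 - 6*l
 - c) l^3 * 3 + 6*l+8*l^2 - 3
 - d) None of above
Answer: c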